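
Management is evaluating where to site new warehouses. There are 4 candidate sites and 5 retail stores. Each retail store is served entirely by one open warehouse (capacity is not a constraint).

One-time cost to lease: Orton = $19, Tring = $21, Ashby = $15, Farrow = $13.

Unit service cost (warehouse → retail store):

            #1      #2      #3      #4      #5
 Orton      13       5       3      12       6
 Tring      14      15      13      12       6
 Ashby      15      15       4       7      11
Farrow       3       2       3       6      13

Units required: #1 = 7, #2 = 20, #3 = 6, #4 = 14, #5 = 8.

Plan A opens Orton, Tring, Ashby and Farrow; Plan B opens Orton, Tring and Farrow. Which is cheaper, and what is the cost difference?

Plan A: {Orton, Tring, Ashby, Farrow}: #1→Farrow 3·7=21, #2→Farrow 2·20=40, #3→Orton 3·6=18, #4→Farrow 6·14=84, #5→Orton 6·8=48. Service 211; fixed 68; total 279.
Plan B: {Orton, Tring, Farrow}: #1→Farrow 3·7=21, #2→Farrow 2·20=40, #3→Orton 3·6=18, #4→Farrow 6·14=84, #5→Orton 6·8=48. Service 211; fixed 53; total 264.
Difference: |279 − 264| = 15.

Plan B is cheaper by 15.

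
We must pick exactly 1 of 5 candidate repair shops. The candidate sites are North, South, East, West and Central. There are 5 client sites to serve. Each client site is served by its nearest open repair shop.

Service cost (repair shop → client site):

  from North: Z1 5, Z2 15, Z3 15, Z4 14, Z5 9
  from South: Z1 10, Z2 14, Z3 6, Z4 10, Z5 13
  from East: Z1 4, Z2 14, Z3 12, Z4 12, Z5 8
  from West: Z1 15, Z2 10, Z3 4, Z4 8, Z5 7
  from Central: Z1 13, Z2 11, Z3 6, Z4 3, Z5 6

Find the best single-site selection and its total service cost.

With exactly 1 open, each client site uses its cheapest among the chosen.
{Central}: Z1→Central 13, Z2→Central 11, Z3→Central 6, Z4→Central 3, Z5→Central 6. Service cost 39.
{West}: service cost 44
{East}: service cost 50
Among all 5 size-1 choices, {Central} is lowest.

Choose Central only; total service cost 39.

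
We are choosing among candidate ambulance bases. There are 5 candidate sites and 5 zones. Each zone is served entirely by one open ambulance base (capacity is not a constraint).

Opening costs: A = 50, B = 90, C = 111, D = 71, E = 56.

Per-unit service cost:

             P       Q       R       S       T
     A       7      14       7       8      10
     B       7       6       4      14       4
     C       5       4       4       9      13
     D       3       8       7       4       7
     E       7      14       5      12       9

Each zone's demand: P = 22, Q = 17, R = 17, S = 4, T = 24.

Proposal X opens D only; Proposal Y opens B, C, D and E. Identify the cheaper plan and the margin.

Proposal X: {D}: P→D 3·22=66, Q→D 8·17=136, R→D 7·17=119, S→D 4·4=16, T→D 7·24=168. Service 505; fixed 71; total 576.
Proposal Y: {B, C, D, E}: P→D 3·22=66, Q→C 4·17=68, R→B 4·17=68, S→D 4·4=16, T→B 4·24=96. Service 314; fixed 328; total 642.
Difference: |576 − 642| = 66.

Proposal X is cheaper by 66.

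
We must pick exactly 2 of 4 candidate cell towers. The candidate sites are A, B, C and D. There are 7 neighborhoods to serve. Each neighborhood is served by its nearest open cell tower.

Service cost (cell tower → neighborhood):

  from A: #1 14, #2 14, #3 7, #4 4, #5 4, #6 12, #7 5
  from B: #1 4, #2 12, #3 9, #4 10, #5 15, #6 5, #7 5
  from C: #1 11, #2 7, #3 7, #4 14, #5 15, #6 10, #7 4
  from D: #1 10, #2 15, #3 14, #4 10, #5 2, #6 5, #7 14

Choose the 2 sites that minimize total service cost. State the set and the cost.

Choose A and B; total service cost 41.

With exactly 2 open, each neighborhood uses its cheapest among the chosen.
{A, B}: #1→B 4, #2→B 12, #3→A 7, #4→A 4, #5→A 4, #6→B 5, #7→A 5. Service cost 41.
{C, D}: service cost 45
{A, C}: service cost 47
Among all 6 size-2 choices, {A, B} is lowest.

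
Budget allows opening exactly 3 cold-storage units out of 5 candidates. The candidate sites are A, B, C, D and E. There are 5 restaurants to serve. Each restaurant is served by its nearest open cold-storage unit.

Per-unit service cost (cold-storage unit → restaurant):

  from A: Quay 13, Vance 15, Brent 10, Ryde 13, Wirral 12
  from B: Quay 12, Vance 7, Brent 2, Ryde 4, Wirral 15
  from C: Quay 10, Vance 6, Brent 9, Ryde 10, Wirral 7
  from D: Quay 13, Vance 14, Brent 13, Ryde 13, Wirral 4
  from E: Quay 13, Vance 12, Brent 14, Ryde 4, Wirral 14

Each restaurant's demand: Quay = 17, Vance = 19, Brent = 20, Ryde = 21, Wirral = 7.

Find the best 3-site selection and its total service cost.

Choose B, C and D; total service cost 436.

With exactly 3 open, each restaurant uses its cheapest among the chosen.
{B, C, D}: Quay→C 10·17=170, Vance→C 6·19=114, Brent→B 2·20=40, Ryde→B 4·21=84, Wirral→D 4·7=28. Service cost 436.
{A, B, C}: service cost 457
{B, C, E}: service cost 457
Among all 10 size-3 choices, {B, C, D} is lowest.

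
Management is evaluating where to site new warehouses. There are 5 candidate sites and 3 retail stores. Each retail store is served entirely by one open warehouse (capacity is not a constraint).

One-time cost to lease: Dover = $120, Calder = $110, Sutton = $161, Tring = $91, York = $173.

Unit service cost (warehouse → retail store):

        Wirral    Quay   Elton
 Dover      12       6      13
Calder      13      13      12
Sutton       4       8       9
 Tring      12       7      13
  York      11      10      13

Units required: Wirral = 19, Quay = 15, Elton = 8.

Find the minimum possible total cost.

For any fixed open set, each retail store goes to its cheapest open site; total = fixed + service.
{Sutton}: Wirral→Sutton 4·19=76, Quay→Sutton 8·15=120, Elton→Sutton 9·8=72. Service 268; fixed 161; total 429.
{Sutton, Tring}: Wirral→Sutton 4·19=76, Quay→Tring 7·15=105, Elton→Sutton 9·8=72. Service 253; fixed 252; total 505.
{Dover, Sutton}: Wirral→Sutton 4·19=76, Quay→Dover 6·15=90, Elton→Sutton 9·8=72. Service 238; fixed 281; total 519.
{Dover, Calder, Sutton, Tring, York}: service 238 + fixed 655 = 893
No other subset beats 429.

Minimum total cost: 429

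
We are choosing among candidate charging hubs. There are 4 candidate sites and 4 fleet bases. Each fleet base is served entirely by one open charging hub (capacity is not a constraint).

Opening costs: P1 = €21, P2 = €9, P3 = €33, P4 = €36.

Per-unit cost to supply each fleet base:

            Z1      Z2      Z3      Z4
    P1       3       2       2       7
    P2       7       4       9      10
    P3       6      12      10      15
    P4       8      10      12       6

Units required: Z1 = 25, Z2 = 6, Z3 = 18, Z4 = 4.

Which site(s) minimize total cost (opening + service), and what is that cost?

For any fixed open set, each fleet base goes to its cheapest open site; total = fixed + service.
{P1}: Z1→P1 3·25=75, Z2→P1 2·6=12, Z3→P1 2·18=36, Z4→P1 7·4=28. Service 151; fixed 21; total 172.
{P1, P2}: service 151 + fixed 30 = 181
{P1, P4}: Z1→P1 3·25=75, Z2→P1 2·6=12, Z3→P1 2·18=36, Z4→P4 6·4=24. Service 147; fixed 57; total 204.
{P1, P2, P3, P4}: service 147 + fixed 99 = 246
No other subset beats 172.

Open P1 only; minimum total cost 172.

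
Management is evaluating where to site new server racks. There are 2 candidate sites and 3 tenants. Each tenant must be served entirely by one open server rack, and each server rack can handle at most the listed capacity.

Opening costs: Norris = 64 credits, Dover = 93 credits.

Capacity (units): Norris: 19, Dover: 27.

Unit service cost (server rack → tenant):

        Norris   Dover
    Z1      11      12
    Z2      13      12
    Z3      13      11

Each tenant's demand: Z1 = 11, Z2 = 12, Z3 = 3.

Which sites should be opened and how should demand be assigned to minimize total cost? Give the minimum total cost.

Open {Dover}: Z1→Dover 12·11=132, Z2→Dover 12·12=144, Z3→Dover 11·3=33.
Loads: Dover carries 26/27. Service 309; fixed 93; total 402.
Next best feasible plan costs 455.

Minimum total cost: 402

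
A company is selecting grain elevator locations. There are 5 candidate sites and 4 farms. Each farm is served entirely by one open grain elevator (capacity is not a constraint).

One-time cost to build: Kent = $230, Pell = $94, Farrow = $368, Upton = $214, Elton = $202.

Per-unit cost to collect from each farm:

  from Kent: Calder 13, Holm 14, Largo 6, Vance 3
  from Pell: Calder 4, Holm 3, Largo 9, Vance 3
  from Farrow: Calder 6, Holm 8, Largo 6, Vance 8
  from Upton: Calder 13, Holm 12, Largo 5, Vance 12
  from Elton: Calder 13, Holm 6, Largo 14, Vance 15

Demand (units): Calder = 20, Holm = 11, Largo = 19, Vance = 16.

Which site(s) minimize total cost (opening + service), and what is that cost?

Open Pell only; minimum total cost 426.

For any fixed open set, each farm goes to its cheapest open site; total = fixed + service.
{Pell}: Calder→Pell 4·20=80, Holm→Pell 3·11=33, Largo→Pell 9·19=171, Vance→Pell 3·16=48. Service 332; fixed 94; total 426.
{Pell, Upton}: service 256 + fixed 308 = 564
{Kent, Pell}: Calder→Pell 4·20=80, Holm→Pell 3·11=33, Largo→Kent 6·19=114, Vance→Kent 3·16=48. Service 275; fixed 324; total 599.
{Kent, Pell, Farrow, Upton, Elton}: service 256 + fixed 1108 = 1364
No other subset beats 426.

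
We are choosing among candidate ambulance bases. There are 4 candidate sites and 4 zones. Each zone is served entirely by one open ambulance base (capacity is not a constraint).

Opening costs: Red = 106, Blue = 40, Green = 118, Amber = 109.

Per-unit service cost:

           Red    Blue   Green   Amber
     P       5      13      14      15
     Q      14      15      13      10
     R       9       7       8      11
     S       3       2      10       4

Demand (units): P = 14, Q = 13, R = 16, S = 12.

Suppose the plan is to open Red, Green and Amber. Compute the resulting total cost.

Total cost: 697

Each zone is assigned to its cheapest site among the open ones.
{Red, Green, Amber}: P→Red 5·14=70, Q→Amber 10·13=130, R→Green 8·16=128, S→Red 3·12=36. Service 364; fixed 333; total 697.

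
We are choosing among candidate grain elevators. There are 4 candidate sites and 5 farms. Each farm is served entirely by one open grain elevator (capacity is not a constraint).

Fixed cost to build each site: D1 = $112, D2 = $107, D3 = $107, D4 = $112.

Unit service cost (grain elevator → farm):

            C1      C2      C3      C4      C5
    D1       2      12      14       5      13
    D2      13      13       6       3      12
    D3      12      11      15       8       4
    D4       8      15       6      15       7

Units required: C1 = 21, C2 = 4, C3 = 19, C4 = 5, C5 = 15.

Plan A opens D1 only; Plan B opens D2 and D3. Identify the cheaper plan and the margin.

Plan A: {D1}: C1→D1 2·21=42, C2→D1 12·4=48, C3→D1 14·19=266, C4→D1 5·5=25, C5→D1 13·15=195. Service 576; fixed 112; total 688.
Plan B: {D2, D3}: C1→D3 12·21=252, C2→D3 11·4=44, C3→D2 6·19=114, C4→D2 3·5=15, C5→D3 4·15=60. Service 485; fixed 214; total 699.
Difference: |688 − 699| = 11.

Plan A is cheaper by 11.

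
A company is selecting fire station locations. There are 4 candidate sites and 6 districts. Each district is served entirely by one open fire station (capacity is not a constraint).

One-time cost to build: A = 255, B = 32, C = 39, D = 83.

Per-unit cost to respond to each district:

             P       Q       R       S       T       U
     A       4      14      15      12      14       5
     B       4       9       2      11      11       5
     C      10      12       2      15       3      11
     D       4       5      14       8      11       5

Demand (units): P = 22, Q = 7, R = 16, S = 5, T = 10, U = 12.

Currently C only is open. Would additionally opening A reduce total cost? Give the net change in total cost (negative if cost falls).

No — net change +36 (cost rises by 36).

Current service cost with {C}: 573.
Adding A: each district re-picks its cheapest; new service cost 354, saving 219.
Extra fixed cost: 255. Net change = 255 − 219 = 36.
(Totals: 612 → 648.)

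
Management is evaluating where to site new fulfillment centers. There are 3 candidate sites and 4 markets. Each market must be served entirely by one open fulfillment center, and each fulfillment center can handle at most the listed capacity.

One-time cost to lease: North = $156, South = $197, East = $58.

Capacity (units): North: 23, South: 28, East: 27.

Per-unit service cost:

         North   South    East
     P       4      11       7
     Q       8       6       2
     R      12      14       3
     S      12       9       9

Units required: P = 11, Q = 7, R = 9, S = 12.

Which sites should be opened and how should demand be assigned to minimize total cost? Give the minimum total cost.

Open {North, East}: P→North 4·11=44, Q→East 2·7=14, R→East 3·9=27, S→North 12·12=144.
Loads: North carries 23/23, East carries 16/27. Service 229; fixed 214; total 443.
Next best feasible plan costs 449.

Minimum total cost: 443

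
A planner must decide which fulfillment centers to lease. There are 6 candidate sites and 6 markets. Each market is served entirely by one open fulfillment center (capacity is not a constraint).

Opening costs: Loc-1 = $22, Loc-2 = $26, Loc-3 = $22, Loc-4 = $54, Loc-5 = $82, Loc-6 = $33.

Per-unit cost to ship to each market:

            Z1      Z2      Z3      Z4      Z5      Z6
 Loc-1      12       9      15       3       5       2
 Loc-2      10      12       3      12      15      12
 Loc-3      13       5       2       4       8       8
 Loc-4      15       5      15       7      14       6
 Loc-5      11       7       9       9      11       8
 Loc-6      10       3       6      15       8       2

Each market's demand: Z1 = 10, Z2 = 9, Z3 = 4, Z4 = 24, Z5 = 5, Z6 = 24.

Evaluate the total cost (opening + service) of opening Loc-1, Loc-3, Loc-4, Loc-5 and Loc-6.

Each market is assigned to its cheapest site among the open ones.
{Loc-1, Loc-3, Loc-4, Loc-5, Loc-6}: Z1→Loc-6 10·10=100, Z2→Loc-6 3·9=27, Z3→Loc-3 2·4=8, Z4→Loc-1 3·24=72, Z5→Loc-1 5·5=25, Z6→Loc-1 2·24=48. Service 280; fixed 213; total 493.

Total cost: 493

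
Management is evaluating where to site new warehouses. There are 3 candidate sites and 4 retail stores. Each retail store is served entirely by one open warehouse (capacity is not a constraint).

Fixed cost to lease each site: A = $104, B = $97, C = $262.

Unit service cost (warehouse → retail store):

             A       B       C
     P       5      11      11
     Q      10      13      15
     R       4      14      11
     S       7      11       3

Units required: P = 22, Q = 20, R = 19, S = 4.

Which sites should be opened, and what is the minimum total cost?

For any fixed open set, each retail store goes to its cheapest open site; total = fixed + service.
{A}: P→A 5·22=110, Q→A 10·20=200, R→A 4·19=76, S→A 7·4=28. Service 414; fixed 104; total 518.
{A, B}: service 414 + fixed 201 = 615
{A, C}: service 398 + fixed 366 = 764
{A, B, C}: P→A 5·22=110, Q→A 10·20=200, R→A 4·19=76, S→C 3·4=12. Service 398; fixed 463; total 861.
(All 7 nonempty subsets were checked; A only is lowest.)

Open A only; minimum total cost 518.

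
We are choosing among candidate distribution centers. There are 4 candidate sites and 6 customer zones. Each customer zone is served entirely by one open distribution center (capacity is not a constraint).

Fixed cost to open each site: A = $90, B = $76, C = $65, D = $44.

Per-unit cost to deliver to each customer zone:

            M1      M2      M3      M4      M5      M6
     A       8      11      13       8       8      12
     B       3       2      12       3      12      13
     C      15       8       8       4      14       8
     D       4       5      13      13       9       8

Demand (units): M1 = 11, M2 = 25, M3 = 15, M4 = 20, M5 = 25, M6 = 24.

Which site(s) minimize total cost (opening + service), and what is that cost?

For any fixed open set, each customer zone goes to its cheapest open site; total = fixed + service.
{B, D}: M1→B 3·11=33, M2→B 2·25=50, M3→B 12·15=180, M4→B 3·20=60, M5→D 9·25=225, M6→D 8·24=192. Service 740; fixed 120; total 860.
{B, C, D}: M1→B 3·11=33, M2→B 2·25=50, M3→C 8·15=120, M4→B 3·20=60, M5→D 9·25=225, M6→C 8·24=192. Service 680; fixed 185; total 865.
{A, B, C}: service 655 + fixed 231 = 886
{A, B, C, D}: M1→B 3·11=33, M2→B 2·25=50, M3→C 8·15=120, M4→B 3·20=60, M5→A 8·25=200, M6→C 8·24=192. Service 655; fixed 275; total 930.
No other subset beats 860.

Open B and D; minimum total cost 860.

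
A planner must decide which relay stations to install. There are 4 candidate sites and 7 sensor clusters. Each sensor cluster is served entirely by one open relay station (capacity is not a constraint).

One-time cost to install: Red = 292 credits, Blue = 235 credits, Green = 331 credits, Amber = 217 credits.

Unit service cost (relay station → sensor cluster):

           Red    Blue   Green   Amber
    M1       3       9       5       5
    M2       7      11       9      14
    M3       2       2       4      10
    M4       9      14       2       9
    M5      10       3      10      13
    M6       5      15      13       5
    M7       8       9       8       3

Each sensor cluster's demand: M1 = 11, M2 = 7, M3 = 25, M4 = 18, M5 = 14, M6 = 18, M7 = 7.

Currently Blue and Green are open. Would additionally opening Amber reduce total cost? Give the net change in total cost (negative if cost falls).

Current service cost with {Blue, Green}: 536.
Adding Amber: each sensor cluster re-picks its cheapest; new service cost 357, saving 179.
Extra fixed cost: 217. Net change = 217 − 179 = 38.
(Totals: 1102 → 1140.)

No — net change +38 (cost rises by 38).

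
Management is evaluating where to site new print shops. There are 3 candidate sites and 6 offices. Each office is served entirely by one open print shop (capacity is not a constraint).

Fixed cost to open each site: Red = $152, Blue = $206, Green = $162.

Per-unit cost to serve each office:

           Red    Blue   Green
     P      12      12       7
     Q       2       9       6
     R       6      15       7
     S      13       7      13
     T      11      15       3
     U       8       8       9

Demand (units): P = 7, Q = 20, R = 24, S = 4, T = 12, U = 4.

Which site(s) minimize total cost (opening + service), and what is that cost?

For any fixed open set, each office goes to its cheapest open site; total = fixed + service.
{Green}: P→Green 7·7=49, Q→Green 6·20=120, R→Green 7·24=168, S→Green 13·4=52, T→Green 3·12=36, U→Green 9·4=36. Service 461; fixed 162; total 623.
{Red}: P→Red 12·7=84, Q→Red 2·20=40, R→Red 6·24=144, S→Red 13·4=52, T→Red 11·12=132, U→Red 8·4=32. Service 484; fixed 152; total 636.
{Red, Green}: service 353 + fixed 314 = 667
{Red, Blue, Green}: service 329 + fixed 520 = 849
(All 7 nonempty subsets were checked; Green only is lowest.)

Open Green only; minimum total cost 623.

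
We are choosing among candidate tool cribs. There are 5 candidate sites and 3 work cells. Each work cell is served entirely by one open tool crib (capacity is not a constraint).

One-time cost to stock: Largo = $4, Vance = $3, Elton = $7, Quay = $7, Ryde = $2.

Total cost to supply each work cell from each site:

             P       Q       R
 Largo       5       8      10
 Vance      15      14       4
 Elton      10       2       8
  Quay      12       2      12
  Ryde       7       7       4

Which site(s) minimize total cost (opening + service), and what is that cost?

For any fixed open set, each work cell goes to its cheapest open site; total = fixed + service.
{Ryde}: P→Ryde 7, Q→Ryde 7, R→Ryde 4. Service 18; fixed 2; total 20.
{Largo, Ryde}: service 16 + fixed 6 = 22
{Elton, Ryde}: service 13 + fixed 9 = 22
{Largo, Vance, Elton, Quay, Ryde}: P→Largo 5, Q→Elton 2, R→Vance 4. Service 11; fixed 23; total 34.
No other subset beats 20.

Open Ryde only; minimum total cost 20.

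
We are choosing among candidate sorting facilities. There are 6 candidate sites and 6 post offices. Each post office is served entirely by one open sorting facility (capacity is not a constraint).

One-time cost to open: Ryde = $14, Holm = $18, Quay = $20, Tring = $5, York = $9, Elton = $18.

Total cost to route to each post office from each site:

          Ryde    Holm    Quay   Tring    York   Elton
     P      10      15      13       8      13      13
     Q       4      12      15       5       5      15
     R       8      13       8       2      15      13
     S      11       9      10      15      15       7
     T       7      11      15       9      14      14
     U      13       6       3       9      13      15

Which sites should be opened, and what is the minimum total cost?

Open Tring only; minimum total cost 53.

For any fixed open set, each post office goes to its cheapest open site; total = fixed + service.
{Tring}: P→Tring 8, Q→Tring 5, R→Tring 2, S→Tring 15, T→Tring 9, U→Tring 9. Service 48; fixed 5; total 53.
{Ryde, Tring}: service 41 + fixed 19 = 60
{Holm, Tring}: P→Tring 8, Q→Tring 5, R→Tring 2, S→Holm 9, T→Tring 9, U→Holm 6. Service 39; fixed 23; total 62.
{Ryde, Holm, Quay, Tring, York, Elton}: service 31 + fixed 84 = 115
No other subset beats 53.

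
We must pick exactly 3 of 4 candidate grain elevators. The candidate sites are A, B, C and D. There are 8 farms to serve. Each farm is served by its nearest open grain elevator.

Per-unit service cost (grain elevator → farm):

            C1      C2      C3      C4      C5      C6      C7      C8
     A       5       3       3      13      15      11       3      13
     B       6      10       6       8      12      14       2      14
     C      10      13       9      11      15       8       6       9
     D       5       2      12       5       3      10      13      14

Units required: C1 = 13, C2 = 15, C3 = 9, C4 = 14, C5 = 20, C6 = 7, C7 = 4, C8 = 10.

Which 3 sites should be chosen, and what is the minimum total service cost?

With exactly 3 open, each farm uses its cheapest among the chosen.
{A, C, D}: C1→A 5·13=65, C2→D 2·15=30, C3→A 3·9=27, C4→D 5·14=70, C5→D 3·20=60, C6→C 8·7=56, C7→A 3·4=12, C8→C 9·10=90. Service cost 410.
{B, C, D}: service cost 433
{A, B, D}: service cost 460
Among all 4 size-3 choices, {A, C, D} is lowest.

Choose A, C and D; total service cost 410.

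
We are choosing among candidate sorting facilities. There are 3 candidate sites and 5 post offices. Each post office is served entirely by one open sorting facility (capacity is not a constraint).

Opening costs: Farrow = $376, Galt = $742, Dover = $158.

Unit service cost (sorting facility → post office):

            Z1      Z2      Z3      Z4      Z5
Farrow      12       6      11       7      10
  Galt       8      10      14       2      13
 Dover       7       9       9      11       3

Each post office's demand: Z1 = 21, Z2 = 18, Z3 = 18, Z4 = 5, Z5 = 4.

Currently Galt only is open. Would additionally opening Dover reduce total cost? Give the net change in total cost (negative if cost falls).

Current service cost with {Galt}: 662.
Adding Dover: each post office re-picks its cheapest; new service cost 493, saving 169.
Extra fixed cost: 158. Net change = 158 − 169 = -11.
(Totals: 1404 → 1393.)

Yes — net change −11 (cost falls by 11).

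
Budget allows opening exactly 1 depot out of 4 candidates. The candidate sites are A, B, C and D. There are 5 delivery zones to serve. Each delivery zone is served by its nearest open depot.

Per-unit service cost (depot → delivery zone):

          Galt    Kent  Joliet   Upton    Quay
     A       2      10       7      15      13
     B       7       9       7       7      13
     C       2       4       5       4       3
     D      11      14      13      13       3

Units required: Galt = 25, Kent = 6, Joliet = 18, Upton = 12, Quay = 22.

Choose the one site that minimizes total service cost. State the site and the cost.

Choose C only; total service cost 278.

With exactly 1 open, each delivery zone uses its cheapest among the chosen.
{C}: Galt→C 2·25=50, Kent→C 4·6=24, Joliet→C 5·18=90, Upton→C 4·12=48, Quay→C 3·22=66. Service cost 278.
{A}: service cost 702
{B}: service cost 725
Among all 4 size-1 choices, {C} is lowest.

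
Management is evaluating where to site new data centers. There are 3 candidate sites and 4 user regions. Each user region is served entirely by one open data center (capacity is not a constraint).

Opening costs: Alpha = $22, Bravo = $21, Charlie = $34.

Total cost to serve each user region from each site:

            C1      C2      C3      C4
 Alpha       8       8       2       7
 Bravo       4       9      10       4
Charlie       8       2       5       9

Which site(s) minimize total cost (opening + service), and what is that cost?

For any fixed open set, each user region goes to its cheapest open site; total = fixed + service.
{Alpha}: C1→Alpha 8, C2→Alpha 8, C3→Alpha 2, C4→Alpha 7. Service 25; fixed 22; total 47.
{Bravo}: C1→Bravo 4, C2→Bravo 9, C3→Bravo 10, C4→Bravo 4. Service 27; fixed 21; total 48.
{Charlie}: service 24 + fixed 34 = 58
{Alpha, Bravo, Charlie}: service 12 + fixed 77 = 89
No other subset beats 47.

Open Alpha only; minimum total cost 47.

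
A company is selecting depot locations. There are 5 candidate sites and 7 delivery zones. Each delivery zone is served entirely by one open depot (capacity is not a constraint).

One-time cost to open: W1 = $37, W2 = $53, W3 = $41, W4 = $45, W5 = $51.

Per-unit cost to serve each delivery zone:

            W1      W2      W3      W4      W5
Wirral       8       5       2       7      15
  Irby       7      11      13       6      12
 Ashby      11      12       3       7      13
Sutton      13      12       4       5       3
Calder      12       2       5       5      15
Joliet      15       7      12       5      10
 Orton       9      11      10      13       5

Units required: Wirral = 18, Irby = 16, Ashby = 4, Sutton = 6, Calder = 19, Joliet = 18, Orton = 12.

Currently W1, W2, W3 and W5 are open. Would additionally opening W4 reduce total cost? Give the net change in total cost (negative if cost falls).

Yes — net change −7 (cost falls by 7).

Current service cost with {W1, W2, W3, W5}: 402.
Adding W4: each delivery zone re-picks its cheapest; new service cost 350, saving 52.
Extra fixed cost: 45. Net change = 45 − 52 = -7.
(Totals: 584 → 577.)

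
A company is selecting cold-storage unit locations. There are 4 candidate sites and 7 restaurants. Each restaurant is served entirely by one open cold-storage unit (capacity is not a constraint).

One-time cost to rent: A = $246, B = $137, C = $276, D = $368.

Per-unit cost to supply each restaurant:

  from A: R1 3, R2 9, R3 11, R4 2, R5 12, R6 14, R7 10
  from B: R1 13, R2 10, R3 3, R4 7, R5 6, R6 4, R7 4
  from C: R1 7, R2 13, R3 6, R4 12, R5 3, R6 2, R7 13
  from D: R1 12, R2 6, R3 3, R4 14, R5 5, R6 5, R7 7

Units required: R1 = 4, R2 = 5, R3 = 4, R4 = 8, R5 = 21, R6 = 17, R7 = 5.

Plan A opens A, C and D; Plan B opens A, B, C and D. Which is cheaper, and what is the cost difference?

Plan A is cheaper by 122.

Plan A: {A, C, D}: R1→A 3·4=12, R2→D 6·5=30, R3→D 3·4=12, R4→A 2·8=16, R5→C 3·21=63, R6→C 2·17=34, R7→D 7·5=35. Service 202; fixed 890; total 1092.
Plan B: {A, B, C, D}: R1→A 3·4=12, R2→D 6·5=30, R3→B 3·4=12, R4→A 2·8=16, R5→C 3·21=63, R6→C 2·17=34, R7→B 4·5=20. Service 187; fixed 1027; total 1214.
Difference: |1092 − 1214| = 122.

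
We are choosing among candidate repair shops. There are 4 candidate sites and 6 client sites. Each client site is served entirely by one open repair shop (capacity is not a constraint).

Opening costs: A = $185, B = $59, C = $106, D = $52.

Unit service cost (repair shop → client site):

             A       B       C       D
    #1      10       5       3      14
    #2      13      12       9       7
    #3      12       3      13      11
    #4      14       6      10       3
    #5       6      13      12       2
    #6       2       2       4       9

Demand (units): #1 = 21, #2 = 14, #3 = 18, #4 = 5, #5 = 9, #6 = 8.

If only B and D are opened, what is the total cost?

Total cost: 417

Each client site is assigned to its cheapest site among the open ones.
{B, D}: #1→B 5·21=105, #2→D 7·14=98, #3→B 3·18=54, #4→D 3·5=15, #5→D 2·9=18, #6→B 2·8=16. Service 306; fixed 111; total 417.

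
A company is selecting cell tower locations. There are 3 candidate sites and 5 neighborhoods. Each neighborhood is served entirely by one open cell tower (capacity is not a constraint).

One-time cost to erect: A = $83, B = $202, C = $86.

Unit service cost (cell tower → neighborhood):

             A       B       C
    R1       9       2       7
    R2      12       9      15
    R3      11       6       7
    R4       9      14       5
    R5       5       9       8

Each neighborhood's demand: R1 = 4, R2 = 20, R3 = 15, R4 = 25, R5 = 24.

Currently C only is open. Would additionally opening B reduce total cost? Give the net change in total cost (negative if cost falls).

Current service cost with {C}: 750.
Adding B: each neighborhood re-picks its cheapest; new service cost 595, saving 155.
Extra fixed cost: 202. Net change = 202 − 155 = 47.
(Totals: 836 → 883.)

No — net change +47 (cost rises by 47).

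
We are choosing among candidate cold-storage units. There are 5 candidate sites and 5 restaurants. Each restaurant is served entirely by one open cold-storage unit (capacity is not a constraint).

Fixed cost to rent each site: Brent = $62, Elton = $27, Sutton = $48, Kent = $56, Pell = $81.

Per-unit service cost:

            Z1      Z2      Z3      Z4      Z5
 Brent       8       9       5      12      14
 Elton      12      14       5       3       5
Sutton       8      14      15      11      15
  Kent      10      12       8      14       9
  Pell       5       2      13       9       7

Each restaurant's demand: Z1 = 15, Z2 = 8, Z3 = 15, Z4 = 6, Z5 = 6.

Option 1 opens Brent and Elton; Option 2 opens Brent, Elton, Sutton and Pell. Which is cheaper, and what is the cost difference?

Option 1: {Brent, Elton}: Z1→Brent 8·15=120, Z2→Brent 9·8=72, Z3→Brent 5·15=75, Z4→Elton 3·6=18, Z5→Elton 5·6=30. Service 315; fixed 89; total 404.
Option 2: {Brent, Elton, Sutton, Pell}: Z1→Pell 5·15=75, Z2→Pell 2·8=16, Z3→Brent 5·15=75, Z4→Elton 3·6=18, Z5→Elton 5·6=30. Service 214; fixed 218; total 432.
Difference: |404 − 432| = 28.

Option 1 is cheaper by 28.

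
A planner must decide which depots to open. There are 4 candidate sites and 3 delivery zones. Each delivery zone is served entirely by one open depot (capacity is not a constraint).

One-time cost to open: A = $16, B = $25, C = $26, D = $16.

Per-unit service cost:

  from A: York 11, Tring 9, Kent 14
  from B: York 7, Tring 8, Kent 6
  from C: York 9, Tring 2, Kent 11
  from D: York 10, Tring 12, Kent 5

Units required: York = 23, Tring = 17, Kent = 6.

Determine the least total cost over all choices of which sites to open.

For any fixed open set, each delivery zone goes to its cheapest open site; total = fixed + service.
{B, C}: York→B 7·23=161, Tring→C 2·17=34, Kent→B 6·6=36. Service 231; fixed 51; total 282.
{B, C, D}: service 225 + fixed 67 = 292
{A, B, C}: York→B 7·23=161, Tring→C 2·17=34, Kent→B 6·6=36. Service 231; fixed 67; total 298.
{A, B, C, D}: service 225 + fixed 83 = 308
No other subset beats 282.

Minimum total cost: 282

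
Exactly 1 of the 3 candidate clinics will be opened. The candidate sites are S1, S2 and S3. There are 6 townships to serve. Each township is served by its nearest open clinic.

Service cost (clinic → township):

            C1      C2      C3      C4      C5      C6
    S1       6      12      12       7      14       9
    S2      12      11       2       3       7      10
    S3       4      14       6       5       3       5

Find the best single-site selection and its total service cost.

Choose S3 only; total service cost 37.

With exactly 1 open, each township uses its cheapest among the chosen.
{S3}: C1→S3 4, C2→S3 14, C3→S3 6, C4→S3 5, C5→S3 3, C6→S3 5. Service cost 37.
{S2}: service cost 45
{S1}: service cost 60
Among all 3 size-1 choices, {S3} is lowest.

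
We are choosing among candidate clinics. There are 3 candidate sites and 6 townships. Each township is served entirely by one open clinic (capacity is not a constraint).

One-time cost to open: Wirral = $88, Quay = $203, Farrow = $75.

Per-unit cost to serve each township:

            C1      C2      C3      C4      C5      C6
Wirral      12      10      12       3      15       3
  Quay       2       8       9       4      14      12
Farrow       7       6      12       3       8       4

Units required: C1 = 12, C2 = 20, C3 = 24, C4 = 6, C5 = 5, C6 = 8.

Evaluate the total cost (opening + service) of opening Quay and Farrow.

Total cost: 728

Each township is assigned to its cheapest site among the open ones.
{Quay, Farrow}: C1→Quay 2·12=24, C2→Farrow 6·20=120, C3→Quay 9·24=216, C4→Farrow 3·6=18, C5→Farrow 8·5=40, C6→Farrow 4·8=32. Service 450; fixed 278; total 728.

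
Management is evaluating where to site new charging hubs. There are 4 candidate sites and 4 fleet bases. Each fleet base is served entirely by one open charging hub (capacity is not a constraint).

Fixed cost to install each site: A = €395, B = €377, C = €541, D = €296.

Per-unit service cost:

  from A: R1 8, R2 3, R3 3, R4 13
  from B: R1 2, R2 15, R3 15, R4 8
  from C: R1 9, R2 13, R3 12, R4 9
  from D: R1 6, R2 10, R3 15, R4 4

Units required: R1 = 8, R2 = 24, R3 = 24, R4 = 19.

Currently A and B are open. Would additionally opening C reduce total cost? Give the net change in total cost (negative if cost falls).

No — net change +541 (cost rises by 541).

Current service cost with {A, B}: 312.
Adding C: each fleet base re-picks its cheapest; new service cost 312, saving 0.
Extra fixed cost: 541. Net change = 541 − 0 = 541.
(Totals: 1084 → 1625.)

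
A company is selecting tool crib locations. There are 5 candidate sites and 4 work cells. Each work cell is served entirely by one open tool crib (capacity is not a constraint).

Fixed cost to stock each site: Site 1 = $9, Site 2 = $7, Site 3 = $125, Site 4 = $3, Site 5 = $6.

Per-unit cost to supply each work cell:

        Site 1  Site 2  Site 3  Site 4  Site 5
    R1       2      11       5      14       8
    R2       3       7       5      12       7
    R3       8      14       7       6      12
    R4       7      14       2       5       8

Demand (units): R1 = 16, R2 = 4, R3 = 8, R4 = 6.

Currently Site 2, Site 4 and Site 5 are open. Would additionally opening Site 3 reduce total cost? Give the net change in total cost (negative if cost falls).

Current service cost with {Site 2, Site 4, Site 5}: 234.
Adding Site 3: each work cell re-picks its cheapest; new service cost 160, saving 74.
Extra fixed cost: 125. Net change = 125 − 74 = 51.
(Totals: 250 → 301.)

No — net change +51 (cost rises by 51).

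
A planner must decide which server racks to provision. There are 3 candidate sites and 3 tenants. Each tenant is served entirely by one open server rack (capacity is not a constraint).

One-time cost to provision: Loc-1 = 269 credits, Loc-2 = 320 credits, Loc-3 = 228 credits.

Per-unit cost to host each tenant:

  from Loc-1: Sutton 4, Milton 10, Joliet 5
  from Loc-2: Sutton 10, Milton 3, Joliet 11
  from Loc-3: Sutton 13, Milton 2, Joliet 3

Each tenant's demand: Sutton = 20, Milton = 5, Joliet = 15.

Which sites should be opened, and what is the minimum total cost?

For any fixed open set, each tenant goes to its cheapest open site; total = fixed + service.
{Loc-1}: Sutton→Loc-1 4·20=80, Milton→Loc-1 10·5=50, Joliet→Loc-1 5·15=75. Service 205; fixed 269; total 474.
{Loc-3}: service 315 + fixed 228 = 543
{Loc-1, Loc-3}: service 135 + fixed 497 = 632
{Loc-1, Loc-2, Loc-3}: Sutton→Loc-1 4·20=80, Milton→Loc-3 2·5=10, Joliet→Loc-3 3·15=45. Service 135; fixed 817; total 952.
No other subset beats 474.

Open Loc-1 only; minimum total cost 474.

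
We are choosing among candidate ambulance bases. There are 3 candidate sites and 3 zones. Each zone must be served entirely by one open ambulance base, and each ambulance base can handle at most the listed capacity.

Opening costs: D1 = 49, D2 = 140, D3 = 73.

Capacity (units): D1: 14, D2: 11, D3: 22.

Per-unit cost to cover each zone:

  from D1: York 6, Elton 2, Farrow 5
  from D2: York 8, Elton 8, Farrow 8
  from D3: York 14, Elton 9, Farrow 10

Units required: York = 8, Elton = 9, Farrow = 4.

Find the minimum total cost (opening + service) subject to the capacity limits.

Minimum total cost: 271

Open {D1, D3}: York→D1 6·8=48, Elton→D3 9·9=81, Farrow→D1 5·4=20.
Loads: D1 carries 12/14, D3 carries 9/22. Service 149; fixed 122; total 271.
Next best feasible plan costs 272.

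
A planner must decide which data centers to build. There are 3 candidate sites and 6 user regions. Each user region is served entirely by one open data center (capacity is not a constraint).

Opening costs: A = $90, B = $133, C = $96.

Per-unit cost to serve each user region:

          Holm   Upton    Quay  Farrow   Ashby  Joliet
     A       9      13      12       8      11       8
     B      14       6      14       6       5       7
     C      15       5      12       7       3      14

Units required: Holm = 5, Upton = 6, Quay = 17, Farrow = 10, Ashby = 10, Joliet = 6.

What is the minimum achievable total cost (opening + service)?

Minimum total cost: 589

For any fixed open set, each user region goes to its cheapest open site; total = fixed + service.
{C}: Holm→C 15·5=75, Upton→C 5·6=30, Quay→C 12·17=204, Farrow→C 7·10=70, Ashby→C 3·10=30, Joliet→C 14·6=84. Service 493; fixed 96; total 589.
{A, C}: service 427 + fixed 186 = 613
{B}: service 496 + fixed 133 = 629
{A, B, C}: Holm→A 9·5=45, Upton→C 5·6=30, Quay→A 12·17=204, Farrow→B 6·10=60, Ashby→C 3·10=30, Joliet→B 7·6=42. Service 411; fixed 319; total 730.
(All 7 nonempty subsets were checked; C only is lowest.)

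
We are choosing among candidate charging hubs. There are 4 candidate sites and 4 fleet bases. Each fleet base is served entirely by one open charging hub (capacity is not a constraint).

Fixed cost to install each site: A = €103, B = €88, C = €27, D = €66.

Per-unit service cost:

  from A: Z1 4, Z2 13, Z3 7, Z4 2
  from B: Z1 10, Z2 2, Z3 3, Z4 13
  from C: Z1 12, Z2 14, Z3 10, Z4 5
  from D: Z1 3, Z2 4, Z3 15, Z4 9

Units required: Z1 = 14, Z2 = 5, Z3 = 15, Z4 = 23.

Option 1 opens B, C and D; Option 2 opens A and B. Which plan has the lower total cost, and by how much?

Option 1: {B, C, D}: Z1→D 3·14=42, Z2→B 2·5=10, Z3→B 3·15=45, Z4→C 5·23=115. Service 212; fixed 181; total 393.
Option 2: {A, B}: Z1→A 4·14=56, Z2→B 2·5=10, Z3→B 3·15=45, Z4→A 2·23=46. Service 157; fixed 191; total 348.
Difference: |393 − 348| = 45.

Option 2 is cheaper by 45.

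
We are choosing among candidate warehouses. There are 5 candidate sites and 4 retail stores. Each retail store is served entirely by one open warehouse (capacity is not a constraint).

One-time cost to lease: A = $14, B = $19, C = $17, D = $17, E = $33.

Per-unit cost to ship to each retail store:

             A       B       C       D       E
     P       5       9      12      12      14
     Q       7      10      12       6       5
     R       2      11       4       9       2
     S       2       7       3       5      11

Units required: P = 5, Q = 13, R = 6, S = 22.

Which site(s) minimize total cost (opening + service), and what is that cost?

For any fixed open set, each retail store goes to its cheapest open site; total = fixed + service.
{A}: P→A 5·5=25, Q→A 7·13=91, R→A 2·6=12, S→A 2·22=44. Service 172; fixed 14; total 186.
{A, D}: P→A 5·5=25, Q→D 6·13=78, R→A 2·6=12, S→A 2·22=44. Service 159; fixed 31; total 190.
{A, E}: service 146 + fixed 47 = 193
{A, B, C, D, E}: P→A 5·5=25, Q→E 5·13=65, R→A 2·6=12, S→A 2·22=44. Service 146; fixed 100; total 246.
No other subset beats 186.

Open A only; minimum total cost 186.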